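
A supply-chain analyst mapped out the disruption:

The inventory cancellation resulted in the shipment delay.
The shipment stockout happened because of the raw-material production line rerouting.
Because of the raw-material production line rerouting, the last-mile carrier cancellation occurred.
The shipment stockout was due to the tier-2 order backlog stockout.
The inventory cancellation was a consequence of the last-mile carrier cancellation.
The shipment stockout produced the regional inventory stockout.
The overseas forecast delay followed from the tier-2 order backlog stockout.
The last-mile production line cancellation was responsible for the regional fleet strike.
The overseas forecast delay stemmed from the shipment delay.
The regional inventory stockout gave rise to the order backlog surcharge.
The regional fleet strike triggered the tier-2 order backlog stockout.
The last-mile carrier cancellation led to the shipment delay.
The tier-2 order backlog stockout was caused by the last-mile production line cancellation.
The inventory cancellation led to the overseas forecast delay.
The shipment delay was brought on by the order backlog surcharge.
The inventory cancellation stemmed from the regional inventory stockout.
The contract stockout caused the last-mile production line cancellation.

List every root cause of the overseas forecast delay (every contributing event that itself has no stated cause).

the contract stockout, the raw-material production line rerouting

Tracing upstream from the overseas forecast delay: the overseas forecast delay ← the tier-2 order backlog stockout ← the last-mile production line cancellation ← the contract stockout.
A separate upstream branch: the overseas forecast delay ← the inventory cancellation ← the last-mile carrier cancellation ← the raw-material production line rerouting.
Each of those chain origins has no stated cause.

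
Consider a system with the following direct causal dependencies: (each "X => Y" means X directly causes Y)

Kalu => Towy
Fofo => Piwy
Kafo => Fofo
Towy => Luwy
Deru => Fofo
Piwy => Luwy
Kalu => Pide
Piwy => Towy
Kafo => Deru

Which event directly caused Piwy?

Fofo

Upstream contributors include Kafo, Deru, but only Fofo feeds directly into Piwy.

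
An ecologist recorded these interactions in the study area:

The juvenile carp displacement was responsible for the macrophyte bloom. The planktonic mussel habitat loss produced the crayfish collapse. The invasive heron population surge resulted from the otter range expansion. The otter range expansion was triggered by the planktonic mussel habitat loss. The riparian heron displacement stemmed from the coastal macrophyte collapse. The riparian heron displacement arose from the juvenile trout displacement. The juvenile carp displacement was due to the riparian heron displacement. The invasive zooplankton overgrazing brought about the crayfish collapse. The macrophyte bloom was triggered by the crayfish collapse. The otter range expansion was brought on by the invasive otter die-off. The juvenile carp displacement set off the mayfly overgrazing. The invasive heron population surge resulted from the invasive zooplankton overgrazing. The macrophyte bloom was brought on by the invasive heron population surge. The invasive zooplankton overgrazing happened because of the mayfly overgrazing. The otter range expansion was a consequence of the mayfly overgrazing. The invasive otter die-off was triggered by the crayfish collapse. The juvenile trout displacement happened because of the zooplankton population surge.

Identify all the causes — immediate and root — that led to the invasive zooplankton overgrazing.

the coastal macrophyte collapse, the juvenile carp displacement, the juvenile trout displacement, the mayfly overgrazing, the riparian heron displacement, the zooplankton population surge

Immediate cause of the invasive zooplankton overgrazing: the mayfly overgrazing.
Further upstream: the coastal macrophyte collapse, the zooplankton population surge, the juvenile trout displacement, the riparian heron displacement, the juvenile carp displacement.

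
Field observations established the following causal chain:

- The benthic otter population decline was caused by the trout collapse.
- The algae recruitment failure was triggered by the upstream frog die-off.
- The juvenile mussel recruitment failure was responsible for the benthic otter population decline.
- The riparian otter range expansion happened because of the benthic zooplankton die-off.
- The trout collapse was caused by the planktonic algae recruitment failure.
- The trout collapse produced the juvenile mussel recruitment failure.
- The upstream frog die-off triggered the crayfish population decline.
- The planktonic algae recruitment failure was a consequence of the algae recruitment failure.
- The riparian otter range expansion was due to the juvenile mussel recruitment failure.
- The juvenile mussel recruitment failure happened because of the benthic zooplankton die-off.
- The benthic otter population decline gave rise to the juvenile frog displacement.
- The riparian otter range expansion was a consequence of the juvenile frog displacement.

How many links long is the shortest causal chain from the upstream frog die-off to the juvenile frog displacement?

Shortest chain: the upstream frog die-off → the algae recruitment failure → the planktonic algae recruitment failure → the trout collapse → the benthic otter population decline → the juvenile frog displacement.

5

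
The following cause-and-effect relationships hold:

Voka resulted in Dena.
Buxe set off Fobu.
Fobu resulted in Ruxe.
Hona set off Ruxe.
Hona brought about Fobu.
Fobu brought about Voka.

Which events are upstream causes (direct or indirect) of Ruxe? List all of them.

Immediate causes of Ruxe: Hona, Fobu.
Further upstream: Buxe.

Buxe, Fobu, Hona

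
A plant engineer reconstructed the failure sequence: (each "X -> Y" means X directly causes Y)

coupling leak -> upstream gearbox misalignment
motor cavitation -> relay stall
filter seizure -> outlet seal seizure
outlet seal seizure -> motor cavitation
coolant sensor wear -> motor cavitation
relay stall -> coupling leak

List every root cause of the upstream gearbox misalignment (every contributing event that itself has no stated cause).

the coolant sensor wear, the filter seizure

Tracing upstream from the upstream gearbox misalignment: the upstream gearbox misalignment ← the coupling leak ← the relay stall ← the motor cavitation ← the outlet seal seizure ← the filter seizure.
A separate upstream branch: the upstream gearbox misalignment ← the coupling leak ← the relay stall ← the motor cavitation ← the coolant sensor wear.
Each of those chain origins has no stated cause.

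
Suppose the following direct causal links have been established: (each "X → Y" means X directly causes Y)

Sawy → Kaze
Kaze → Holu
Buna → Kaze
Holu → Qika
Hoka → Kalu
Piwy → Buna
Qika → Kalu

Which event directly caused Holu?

Upstream contributors include Piwy, Sawy, Buna, but only Kaze feeds directly into Holu.

Kaze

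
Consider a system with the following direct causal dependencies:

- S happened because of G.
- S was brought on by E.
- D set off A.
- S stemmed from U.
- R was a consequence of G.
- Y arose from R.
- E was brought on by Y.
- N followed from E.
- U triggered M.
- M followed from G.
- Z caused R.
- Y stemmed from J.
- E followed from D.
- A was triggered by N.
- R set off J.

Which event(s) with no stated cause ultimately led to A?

D, G, Z

Tracing upstream from A: A ← N ← E ← Y ← R ← Z.
A separate upstream branch: A ← D.
A separate upstream branch: A ← N ← E ← Y ← R ← G.
Each of those chain origins has no stated cause.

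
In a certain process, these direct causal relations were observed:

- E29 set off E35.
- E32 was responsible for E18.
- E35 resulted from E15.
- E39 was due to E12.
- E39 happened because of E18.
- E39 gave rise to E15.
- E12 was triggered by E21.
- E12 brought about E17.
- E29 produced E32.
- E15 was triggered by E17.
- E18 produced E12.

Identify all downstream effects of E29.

Direct effects: E32, E35.
2 steps out: E18.
3 steps out: E12, E39.
4 steps out: E17, E15.
Not reachable from it: E21.

E12, E15, E17, E18, E32, E35, E39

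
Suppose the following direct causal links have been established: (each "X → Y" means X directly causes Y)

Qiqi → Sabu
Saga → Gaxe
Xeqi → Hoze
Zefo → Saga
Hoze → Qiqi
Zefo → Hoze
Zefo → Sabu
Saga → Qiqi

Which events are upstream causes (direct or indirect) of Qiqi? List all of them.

Hoze, Saga, Xeqi, Zefo

Immediate causes of Qiqi: Hoze, Saga.
Further upstream: Zefo, Xeqi.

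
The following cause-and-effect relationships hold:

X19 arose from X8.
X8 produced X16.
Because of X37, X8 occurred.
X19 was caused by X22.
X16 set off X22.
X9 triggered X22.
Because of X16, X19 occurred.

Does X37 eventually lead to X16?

Yes

There is a causal chain: X37 → X8 → X16.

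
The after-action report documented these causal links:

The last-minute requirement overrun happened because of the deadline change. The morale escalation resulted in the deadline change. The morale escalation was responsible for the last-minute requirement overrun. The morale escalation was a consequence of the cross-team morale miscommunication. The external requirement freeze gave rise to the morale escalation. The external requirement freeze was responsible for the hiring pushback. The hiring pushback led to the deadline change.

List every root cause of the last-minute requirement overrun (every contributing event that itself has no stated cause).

the cross-team morale miscommunication, the external requirement freeze

Tracing upstream from the last-minute requirement overrun: the last-minute requirement overrun ← the morale escalation ← the external requirement freeze.
A separate upstream branch: the last-minute requirement overrun ← the morale escalation ← the cross-team morale miscommunication.
Each of those chain origins has no stated cause.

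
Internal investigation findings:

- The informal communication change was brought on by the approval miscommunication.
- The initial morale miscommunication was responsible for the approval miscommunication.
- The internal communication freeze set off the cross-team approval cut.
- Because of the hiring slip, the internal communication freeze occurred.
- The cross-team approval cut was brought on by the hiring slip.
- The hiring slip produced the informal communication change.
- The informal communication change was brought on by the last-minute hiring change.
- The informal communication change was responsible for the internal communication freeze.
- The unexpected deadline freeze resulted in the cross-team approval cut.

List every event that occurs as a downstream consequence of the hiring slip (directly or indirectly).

Direct effects: the informal communication change, the internal communication freeze, the cross-team approval cut.
Not reachable from it: the last-minute hiring change, the initial morale miscommunication, the approval miscommunication, the unexpected deadline freeze.

the cross-team approval cut, the informal communication change, the internal communication freeze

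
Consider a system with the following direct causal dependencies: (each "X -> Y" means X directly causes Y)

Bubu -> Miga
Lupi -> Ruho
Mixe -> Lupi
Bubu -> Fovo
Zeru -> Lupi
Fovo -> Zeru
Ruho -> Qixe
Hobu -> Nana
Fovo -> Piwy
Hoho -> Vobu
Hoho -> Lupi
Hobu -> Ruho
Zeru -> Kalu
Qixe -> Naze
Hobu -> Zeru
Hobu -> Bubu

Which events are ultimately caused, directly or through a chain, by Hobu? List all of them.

Bubu, Fovo, Kalu, Lupi, Miga, Nana, Naze, Piwy, Qixe, Ruho, Zeru

Direct effects: Bubu, Zeru, Nana, Ruho.
2 steps out: Fovo, Miga, Kalu, Lupi, Qixe.
3 steps out: Piwy, Naze.
Not reachable from it: Hoho, Mixe, Vobu.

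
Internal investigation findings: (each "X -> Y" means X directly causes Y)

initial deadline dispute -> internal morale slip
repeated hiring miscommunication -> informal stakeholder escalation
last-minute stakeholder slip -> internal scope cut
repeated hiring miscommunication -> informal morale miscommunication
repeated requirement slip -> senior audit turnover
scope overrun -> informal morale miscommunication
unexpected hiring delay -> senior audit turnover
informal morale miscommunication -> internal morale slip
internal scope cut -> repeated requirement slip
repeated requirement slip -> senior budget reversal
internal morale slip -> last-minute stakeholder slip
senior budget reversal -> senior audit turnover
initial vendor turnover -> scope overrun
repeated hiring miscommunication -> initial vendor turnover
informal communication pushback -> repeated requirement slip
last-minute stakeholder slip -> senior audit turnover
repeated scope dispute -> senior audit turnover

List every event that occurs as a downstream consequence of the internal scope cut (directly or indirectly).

the repeated requirement slip, the senior audit turnover, the senior budget reversal

Direct effects: the repeated requirement slip.
2 steps out: the senior budget reversal, the senior audit turnover.
Not reachable from it: the repeated hiring miscommunication, the informal stakeholder escalation, the initial vendor turnover, the scope overrun, the repeated scope dispute, the initial deadline dispute, the informal morale miscommunication, the internal morale slip, the informal communication pushback, the last-minute stakeholder slip, the unexpected hiring delay.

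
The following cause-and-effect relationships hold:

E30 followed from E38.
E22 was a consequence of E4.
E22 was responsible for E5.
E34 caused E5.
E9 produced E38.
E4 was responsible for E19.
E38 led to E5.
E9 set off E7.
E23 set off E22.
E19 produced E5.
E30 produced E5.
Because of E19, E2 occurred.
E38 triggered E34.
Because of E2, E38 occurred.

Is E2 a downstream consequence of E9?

No

E9 leads to E7, E38, E30, E34, E5; E2 is not among them.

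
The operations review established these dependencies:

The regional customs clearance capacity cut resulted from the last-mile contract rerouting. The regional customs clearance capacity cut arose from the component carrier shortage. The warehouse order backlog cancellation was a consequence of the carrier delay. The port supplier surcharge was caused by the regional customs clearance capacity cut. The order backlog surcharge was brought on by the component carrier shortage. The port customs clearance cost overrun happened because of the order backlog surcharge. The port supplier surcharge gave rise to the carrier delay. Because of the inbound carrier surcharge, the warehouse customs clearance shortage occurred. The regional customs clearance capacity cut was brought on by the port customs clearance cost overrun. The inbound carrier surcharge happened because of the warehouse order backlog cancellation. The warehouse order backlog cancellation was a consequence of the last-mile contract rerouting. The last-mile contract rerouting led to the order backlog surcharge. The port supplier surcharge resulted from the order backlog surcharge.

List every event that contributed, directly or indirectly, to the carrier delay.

Immediate cause of the carrier delay: the port supplier surcharge.
Further upstream: the component carrier shortage, the last-mile contract rerouting, the order backlog surcharge, the port customs clearance cost overrun, the regional customs clearance capacity cut.

the component carrier shortage, the last-mile contract rerouting, the order backlog surcharge, the port customs clearance cost overrun, the port supplier surcharge, the regional customs clearance capacity cut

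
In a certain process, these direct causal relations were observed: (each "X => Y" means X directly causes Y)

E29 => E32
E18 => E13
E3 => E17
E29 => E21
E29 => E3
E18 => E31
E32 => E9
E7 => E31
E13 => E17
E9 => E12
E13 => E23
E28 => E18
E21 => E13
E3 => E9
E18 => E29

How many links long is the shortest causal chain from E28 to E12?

Shortest chain: E28 → E18 → E29 → E3 → E9 → E12.

5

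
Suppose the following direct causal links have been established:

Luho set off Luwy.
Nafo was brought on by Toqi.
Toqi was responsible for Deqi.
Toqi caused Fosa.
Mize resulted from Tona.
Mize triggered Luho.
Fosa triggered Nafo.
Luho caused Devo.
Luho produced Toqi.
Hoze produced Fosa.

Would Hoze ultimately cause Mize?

Hoze leads to Fosa, Nafo; Mize is not among them.

No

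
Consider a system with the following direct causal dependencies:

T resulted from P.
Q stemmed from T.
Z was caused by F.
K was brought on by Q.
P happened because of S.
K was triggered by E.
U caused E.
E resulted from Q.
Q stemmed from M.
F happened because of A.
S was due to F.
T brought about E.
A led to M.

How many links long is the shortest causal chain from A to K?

Shortest chain: A → M → Q → K.

3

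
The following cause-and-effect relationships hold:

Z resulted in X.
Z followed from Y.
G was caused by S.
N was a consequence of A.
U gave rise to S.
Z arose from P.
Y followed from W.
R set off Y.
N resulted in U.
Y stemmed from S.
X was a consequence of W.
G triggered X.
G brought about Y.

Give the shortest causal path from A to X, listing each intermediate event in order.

A → N → U → S → G → X

A → N
N → U
U → S
S → G
G → X
Length: 5 steps.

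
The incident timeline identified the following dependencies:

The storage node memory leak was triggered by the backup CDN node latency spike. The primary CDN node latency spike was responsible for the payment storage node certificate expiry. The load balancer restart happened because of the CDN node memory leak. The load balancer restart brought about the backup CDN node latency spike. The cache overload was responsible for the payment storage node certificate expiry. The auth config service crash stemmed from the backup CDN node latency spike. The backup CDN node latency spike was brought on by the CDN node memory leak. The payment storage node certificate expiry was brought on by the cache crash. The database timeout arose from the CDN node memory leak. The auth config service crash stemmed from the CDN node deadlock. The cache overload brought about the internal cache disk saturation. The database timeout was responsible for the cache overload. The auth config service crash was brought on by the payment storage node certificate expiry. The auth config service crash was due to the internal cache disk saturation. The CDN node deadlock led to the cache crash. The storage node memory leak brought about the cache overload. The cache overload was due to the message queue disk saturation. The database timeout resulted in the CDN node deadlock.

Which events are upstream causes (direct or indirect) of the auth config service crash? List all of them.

the CDN node deadlock, the CDN node memory leak, the backup CDN node latency spike, the cache crash, the cache overload, the database timeout, the internal cache disk saturation, the load balancer restart, the message queue disk saturation, the payment storage node certificate expiry, the primary CDN node latency spike, the storage node memory leak

Immediate causes of the auth config service crash: the backup CDN node latency spike, the CDN node deadlock, the internal cache disk saturation, the payment storage node certificate expiry.
Further upstream: the CDN node memory leak, the load balancer restart, the database timeout, the primary CDN node latency spike, the message queue disk saturation, the storage node memory leak, the cache overload, the cache crash.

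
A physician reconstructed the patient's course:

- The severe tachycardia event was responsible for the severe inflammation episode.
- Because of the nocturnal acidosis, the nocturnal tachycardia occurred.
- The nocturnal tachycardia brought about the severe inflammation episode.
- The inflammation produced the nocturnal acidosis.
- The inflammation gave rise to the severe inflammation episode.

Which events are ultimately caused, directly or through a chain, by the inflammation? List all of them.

Direct effects: the nocturnal acidosis, the severe inflammation episode.
2 steps out: the nocturnal tachycardia.
Not reachable from it: the severe tachycardia event.

the nocturnal acidosis, the nocturnal tachycardia, the severe inflammation episode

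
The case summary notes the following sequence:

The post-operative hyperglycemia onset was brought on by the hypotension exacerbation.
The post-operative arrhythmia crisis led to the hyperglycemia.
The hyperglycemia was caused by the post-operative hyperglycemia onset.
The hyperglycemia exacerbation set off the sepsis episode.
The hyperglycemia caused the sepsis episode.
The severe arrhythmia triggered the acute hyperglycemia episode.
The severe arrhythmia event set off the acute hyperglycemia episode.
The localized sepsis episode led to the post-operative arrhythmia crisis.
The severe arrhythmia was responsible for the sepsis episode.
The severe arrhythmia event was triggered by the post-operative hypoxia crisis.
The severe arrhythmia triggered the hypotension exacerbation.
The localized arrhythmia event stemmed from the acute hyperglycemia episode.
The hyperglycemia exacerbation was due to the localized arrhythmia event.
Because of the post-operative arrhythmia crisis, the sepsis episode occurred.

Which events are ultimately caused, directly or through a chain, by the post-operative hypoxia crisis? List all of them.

the acute hyperglycemia episode, the hyperglycemia exacerbation, the localized arrhythmia event, the sepsis episode, the severe arrhythmia event

Direct effects: the severe arrhythmia event.
2 steps out: the acute hyperglycemia episode.
3 steps out: the localized arrhythmia event.
4 steps out: the hyperglycemia exacerbation.
5 steps out: the sepsis episode.
Not reachable from it: the severe arrhythmia, the hypotension exacerbation, the localized sepsis episode, the post-operative hyperglycemia onset, the post-operative arrhythmia crisis, the hyperglycemia.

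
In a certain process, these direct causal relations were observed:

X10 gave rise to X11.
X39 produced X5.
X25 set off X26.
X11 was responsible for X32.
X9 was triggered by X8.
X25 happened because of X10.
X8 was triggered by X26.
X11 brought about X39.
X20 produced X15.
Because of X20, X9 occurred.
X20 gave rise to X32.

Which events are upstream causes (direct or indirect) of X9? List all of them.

Immediate causes of X9: X20, X8.
Further upstream: X10, X25, X26.

X10, X20, X25, X26, X8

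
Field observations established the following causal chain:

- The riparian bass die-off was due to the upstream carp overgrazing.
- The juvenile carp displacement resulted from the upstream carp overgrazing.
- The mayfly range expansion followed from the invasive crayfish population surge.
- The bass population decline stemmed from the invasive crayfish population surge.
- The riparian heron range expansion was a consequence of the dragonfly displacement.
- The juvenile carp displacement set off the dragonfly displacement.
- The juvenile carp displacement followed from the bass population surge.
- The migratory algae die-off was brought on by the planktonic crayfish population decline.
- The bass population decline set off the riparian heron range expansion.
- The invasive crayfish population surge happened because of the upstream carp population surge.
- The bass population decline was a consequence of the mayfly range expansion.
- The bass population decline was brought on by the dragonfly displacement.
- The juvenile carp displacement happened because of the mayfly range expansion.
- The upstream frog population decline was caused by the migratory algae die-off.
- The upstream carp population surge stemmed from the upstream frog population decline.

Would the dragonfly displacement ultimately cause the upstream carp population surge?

No

The dragonfly displacement leads to the bass population decline, the riparian heron range expansion; the upstream carp population surge is not among them.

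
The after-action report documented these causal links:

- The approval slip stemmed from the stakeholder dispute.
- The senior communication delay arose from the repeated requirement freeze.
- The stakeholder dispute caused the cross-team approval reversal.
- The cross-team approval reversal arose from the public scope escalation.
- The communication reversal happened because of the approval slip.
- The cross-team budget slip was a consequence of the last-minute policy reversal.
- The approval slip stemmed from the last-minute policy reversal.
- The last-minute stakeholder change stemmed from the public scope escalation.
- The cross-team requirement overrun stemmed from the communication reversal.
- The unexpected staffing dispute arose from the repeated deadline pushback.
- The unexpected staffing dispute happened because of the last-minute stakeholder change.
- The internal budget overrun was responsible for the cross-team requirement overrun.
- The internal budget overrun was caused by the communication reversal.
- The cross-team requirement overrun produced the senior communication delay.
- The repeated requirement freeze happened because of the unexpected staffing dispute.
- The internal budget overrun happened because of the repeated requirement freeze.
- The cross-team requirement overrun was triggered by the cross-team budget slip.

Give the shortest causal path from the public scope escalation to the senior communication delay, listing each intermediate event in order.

the public scope escalation → the last-minute stakeholder change → the unexpected staffing dispute → the repeated requirement freeze → the senior communication delay

the public scope escalation → the last-minute stakeholder change
the last-minute stakeholder change → the unexpected staffing dispute
the unexpected staffing dispute → the repeated requirement freeze
the repeated requirement freeze → the senior communication delay
Length: 4 steps.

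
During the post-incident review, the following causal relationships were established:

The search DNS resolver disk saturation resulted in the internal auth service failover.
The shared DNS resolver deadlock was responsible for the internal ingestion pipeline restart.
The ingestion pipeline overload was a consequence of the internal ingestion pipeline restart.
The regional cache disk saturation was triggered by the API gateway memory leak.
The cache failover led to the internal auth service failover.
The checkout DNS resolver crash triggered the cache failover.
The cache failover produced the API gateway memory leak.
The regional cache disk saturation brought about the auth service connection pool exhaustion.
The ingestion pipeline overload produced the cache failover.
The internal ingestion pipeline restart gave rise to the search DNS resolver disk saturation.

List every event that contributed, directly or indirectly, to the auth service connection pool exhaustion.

the API gateway memory leak, the cache failover, the checkout DNS resolver crash, the ingestion pipeline overload, the internal ingestion pipeline restart, the regional cache disk saturation, the shared DNS resolver deadlock

Immediate cause of the auth service connection pool exhaustion: the regional cache disk saturation.
Further upstream: the shared DNS resolver deadlock, the internal ingestion pipeline restart, the ingestion pipeline overload, the cache failover, the API gateway memory leak, the checkout DNS resolver crash.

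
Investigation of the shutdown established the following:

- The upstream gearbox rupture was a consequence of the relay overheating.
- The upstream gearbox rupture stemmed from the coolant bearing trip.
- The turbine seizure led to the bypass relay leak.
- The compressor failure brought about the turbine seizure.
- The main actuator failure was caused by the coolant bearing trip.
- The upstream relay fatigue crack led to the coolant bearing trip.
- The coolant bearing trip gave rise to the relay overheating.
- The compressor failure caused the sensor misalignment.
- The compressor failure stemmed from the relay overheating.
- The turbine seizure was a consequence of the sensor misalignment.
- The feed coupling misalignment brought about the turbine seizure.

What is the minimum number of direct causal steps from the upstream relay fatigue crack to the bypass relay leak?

Shortest chain: the upstream relay fatigue crack → the coolant bearing trip → the relay overheating → the compressor failure → the turbine seizure → the bypass relay leak.

5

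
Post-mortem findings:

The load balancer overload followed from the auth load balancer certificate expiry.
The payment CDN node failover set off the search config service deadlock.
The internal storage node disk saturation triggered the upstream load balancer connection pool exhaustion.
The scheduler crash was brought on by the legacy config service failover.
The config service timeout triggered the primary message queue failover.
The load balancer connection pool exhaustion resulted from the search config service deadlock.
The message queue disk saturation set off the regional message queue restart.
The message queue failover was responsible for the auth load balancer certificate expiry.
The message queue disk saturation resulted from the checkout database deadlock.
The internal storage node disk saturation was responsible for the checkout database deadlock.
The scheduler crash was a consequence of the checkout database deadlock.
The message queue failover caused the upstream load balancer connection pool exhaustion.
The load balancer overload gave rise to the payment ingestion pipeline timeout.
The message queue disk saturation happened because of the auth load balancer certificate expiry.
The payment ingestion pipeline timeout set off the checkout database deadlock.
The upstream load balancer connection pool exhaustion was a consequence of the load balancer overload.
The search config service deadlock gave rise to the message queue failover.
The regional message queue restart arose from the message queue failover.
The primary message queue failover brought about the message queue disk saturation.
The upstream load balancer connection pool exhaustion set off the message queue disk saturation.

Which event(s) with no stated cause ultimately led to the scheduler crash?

the internal storage node disk saturation, the legacy config service failover, the payment CDN node failover

Tracing upstream from the scheduler crash: the scheduler crash ← the checkout database deadlock ← the payment ingestion pipeline timeout ← the load balancer overload ← the auth load balancer certificate expiry ← the message queue failover ← the search config service deadlock ← the payment CDN node failover.
A separate upstream branch: the scheduler crash ← the checkout database deadlock ← the internal storage node disk saturation.
A separate upstream branch: the scheduler crash ← the legacy config service failover.
Each of those chain origins has no stated cause.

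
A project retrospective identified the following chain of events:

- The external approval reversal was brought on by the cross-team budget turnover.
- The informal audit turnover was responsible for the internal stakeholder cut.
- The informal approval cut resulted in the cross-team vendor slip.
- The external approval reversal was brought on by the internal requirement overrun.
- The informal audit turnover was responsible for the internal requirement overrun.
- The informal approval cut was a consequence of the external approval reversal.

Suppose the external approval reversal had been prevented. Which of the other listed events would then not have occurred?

Downstream of the external approval reversal: the informal approval cut, the cross-team vendor slip.

the cross-team vendor slip, the informal approval cut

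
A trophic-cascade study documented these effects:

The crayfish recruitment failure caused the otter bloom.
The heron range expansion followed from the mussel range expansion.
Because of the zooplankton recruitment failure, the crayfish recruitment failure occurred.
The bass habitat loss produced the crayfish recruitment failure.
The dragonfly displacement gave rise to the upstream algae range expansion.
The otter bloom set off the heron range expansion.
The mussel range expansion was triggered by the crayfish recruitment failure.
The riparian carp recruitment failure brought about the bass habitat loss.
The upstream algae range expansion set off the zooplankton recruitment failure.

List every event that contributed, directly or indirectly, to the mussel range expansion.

the bass habitat loss, the crayfish recruitment failure, the dragonfly displacement, the riparian carp recruitment failure, the upstream algae range expansion, the zooplankton recruitment failure

Immediate cause of the mussel range expansion: the crayfish recruitment failure.
Further upstream: the dragonfly displacement, the upstream algae range expansion, the riparian carp recruitment failure, the bass habitat loss, the zooplankton recruitment failure.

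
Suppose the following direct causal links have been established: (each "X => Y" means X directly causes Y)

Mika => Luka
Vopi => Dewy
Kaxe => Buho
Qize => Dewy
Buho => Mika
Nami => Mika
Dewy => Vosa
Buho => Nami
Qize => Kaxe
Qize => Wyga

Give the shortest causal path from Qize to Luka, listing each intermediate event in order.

Qize → Kaxe → Buho → Mika → Luka

Qize → Kaxe
Kaxe → Buho
Buho → Mika
Mika → Luka
Length: 4 steps.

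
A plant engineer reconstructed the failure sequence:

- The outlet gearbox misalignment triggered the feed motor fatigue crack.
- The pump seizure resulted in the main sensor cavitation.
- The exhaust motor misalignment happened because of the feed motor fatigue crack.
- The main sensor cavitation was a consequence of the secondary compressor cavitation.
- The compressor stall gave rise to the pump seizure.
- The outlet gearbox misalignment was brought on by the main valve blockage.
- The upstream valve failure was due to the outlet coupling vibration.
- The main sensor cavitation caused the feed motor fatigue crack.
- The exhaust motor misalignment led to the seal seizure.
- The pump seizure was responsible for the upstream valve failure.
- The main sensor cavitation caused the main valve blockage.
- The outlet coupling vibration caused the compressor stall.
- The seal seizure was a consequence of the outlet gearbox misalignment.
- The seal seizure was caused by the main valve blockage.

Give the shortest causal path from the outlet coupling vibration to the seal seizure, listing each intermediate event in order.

the outlet coupling vibration → the compressor stall
the compressor stall → the pump seizure
the pump seizure → the main sensor cavitation
the main sensor cavitation → the main valve blockage
the main valve blockage → the seal seizure
Length: 5 steps.

the outlet coupling vibration → the compressor stall → the pump seizure → the main sensor cavitation → the main valve blockage → the seal seizure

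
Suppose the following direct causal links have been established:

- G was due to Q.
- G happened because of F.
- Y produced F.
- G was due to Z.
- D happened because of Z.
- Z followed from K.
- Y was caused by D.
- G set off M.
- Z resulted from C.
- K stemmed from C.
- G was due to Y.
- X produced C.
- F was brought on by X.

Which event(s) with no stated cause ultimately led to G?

Q, X

Tracing upstream from G: G ← F ← X.
A separate upstream branch: G ← Q.
Each of those chain origins has no stated cause.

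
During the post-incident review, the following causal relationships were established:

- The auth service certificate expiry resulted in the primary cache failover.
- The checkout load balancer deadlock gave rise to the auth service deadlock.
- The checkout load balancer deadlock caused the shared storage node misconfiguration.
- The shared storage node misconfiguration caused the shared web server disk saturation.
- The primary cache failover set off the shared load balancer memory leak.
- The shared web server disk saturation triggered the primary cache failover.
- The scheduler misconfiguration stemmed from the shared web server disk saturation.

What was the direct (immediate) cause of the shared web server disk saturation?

Upstream contributors include the checkout load balancer deadlock, but only the shared storage node misconfiguration feeds directly into the shared web server disk saturation.

the shared storage node misconfiguration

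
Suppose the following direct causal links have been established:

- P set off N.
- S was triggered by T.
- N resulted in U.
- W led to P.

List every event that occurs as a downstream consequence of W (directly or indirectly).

Direct effects: P.
2 steps out: N.
3 steps out: U.
Not reachable from it: T, S.

N, P, U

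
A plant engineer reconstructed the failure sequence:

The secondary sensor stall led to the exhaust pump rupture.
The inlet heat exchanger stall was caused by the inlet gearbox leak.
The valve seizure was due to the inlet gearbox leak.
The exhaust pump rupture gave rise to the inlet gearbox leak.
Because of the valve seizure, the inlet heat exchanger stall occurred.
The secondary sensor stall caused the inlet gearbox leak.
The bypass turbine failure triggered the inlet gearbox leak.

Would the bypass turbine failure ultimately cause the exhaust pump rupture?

No

The bypass turbine failure leads to the inlet gearbox leak, the valve seizure, the inlet heat exchanger stall; the exhaust pump rupture is not among them.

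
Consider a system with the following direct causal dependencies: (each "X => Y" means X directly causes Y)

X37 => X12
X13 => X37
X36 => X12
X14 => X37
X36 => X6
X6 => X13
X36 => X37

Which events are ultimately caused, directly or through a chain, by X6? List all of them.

Direct effects: X13.
2 steps out: X37.
3 steps out: X12.
Not reachable from it: X36, X14.

X12, X13, X37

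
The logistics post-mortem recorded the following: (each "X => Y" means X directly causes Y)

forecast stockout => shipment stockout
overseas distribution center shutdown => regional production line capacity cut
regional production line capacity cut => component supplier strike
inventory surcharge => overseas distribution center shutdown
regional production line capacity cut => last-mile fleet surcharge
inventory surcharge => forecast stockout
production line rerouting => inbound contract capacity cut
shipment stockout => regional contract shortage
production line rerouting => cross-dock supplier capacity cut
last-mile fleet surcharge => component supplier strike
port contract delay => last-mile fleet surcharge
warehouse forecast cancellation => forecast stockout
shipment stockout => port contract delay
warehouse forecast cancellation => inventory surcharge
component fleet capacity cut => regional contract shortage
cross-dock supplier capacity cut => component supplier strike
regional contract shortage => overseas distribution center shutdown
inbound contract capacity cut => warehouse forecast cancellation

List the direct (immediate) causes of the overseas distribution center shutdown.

Upstream contributors include the production line rerouting, the inbound contract capacity cut, the warehouse forecast cancellation, the component fleet capacity cut, the forecast stockout, the shipment stockout, but only the inventory surcharge, the regional contract shortage feed directly into the overseas distribution center shutdown.

the inventory surcharge, the regional contract shortage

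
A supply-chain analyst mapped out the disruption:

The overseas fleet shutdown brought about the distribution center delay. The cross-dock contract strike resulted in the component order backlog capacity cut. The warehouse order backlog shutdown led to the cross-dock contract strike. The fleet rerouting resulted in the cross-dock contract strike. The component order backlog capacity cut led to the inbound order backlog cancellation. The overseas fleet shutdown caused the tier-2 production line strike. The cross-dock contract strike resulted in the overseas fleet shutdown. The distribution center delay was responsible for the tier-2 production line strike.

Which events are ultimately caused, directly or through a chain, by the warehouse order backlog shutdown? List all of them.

Direct effects: the cross-dock contract strike.
2 steps out: the component order backlog capacity cut, the overseas fleet shutdown.
3 steps out: the inbound order backlog cancellation, the distribution center delay, the tier-2 production line strike.
Not reachable from it: the fleet rerouting.

the component order backlog capacity cut, the cross-dock contract strike, the distribution center delay, the inbound order backlog cancellation, the overseas fleet shutdown, the tier-2 production line strike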